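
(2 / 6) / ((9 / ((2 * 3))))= 2 / 9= 0.22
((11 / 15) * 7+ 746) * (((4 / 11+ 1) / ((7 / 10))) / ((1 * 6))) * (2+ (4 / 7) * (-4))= -112670 / 1617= -69.68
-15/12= -5/4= -1.25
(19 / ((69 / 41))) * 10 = 7790 / 69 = 112.90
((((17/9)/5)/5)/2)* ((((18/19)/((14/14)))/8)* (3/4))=51/15200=0.00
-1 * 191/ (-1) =191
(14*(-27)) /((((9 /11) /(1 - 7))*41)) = 2772 /41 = 67.61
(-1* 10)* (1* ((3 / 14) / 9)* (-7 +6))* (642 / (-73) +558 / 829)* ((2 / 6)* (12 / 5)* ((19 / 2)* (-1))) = 889352 / 60517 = 14.70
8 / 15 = 0.53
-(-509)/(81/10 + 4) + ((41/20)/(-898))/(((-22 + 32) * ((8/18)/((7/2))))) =7312999457/173852800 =42.06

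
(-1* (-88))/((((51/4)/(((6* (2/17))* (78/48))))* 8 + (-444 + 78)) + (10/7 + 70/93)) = -372372/1163221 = -0.32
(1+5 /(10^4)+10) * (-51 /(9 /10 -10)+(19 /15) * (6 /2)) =13448897 /130000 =103.45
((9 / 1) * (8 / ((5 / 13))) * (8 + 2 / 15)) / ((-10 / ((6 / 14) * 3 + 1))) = -304512 / 875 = -348.01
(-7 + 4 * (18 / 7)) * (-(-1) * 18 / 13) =414 / 91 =4.55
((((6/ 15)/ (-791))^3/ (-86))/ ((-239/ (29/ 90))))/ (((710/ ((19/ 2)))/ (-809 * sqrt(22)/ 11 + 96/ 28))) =-2204/ 23698642641027178125 + 445759 * sqrt(22)/ 223444344901113393750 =0.00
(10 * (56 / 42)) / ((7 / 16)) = 640 / 21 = 30.48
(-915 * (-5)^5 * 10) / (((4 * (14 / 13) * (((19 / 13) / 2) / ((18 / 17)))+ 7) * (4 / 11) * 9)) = 2416171875 / 2758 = 876059.42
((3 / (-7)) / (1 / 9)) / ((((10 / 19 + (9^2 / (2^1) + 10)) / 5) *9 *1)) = -570 / 13573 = -0.04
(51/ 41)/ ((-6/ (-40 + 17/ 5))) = 7.59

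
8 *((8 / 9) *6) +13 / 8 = 1063 / 24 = 44.29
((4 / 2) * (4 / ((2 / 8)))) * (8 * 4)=1024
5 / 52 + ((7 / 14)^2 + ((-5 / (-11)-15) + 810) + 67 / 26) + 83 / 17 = 1952725 / 2431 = 803.26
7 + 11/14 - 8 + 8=109/14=7.79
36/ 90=2/ 5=0.40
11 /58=0.19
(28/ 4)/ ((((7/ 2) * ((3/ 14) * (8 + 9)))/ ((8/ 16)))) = 0.27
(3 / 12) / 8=1 / 32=0.03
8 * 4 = 32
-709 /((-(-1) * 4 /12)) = -2127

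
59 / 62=0.95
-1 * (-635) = 635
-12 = -12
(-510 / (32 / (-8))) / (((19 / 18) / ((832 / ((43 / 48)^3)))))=211168788480 / 1510633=139788.28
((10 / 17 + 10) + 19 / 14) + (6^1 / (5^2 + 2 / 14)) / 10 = 1253419 / 104720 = 11.97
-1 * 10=-10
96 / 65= 1.48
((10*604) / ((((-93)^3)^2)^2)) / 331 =0.00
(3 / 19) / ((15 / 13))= 13 / 95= 0.14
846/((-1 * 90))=-47/5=-9.40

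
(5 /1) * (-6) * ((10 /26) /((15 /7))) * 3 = -210 /13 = -16.15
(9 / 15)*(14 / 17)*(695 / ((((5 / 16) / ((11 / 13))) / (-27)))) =-27742176 / 1105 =-25106.04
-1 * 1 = -1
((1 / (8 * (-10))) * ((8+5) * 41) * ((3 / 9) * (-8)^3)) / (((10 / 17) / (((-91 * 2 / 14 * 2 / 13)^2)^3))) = 9278464 / 75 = 123712.85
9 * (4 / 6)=6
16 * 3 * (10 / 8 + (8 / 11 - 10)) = -4236 / 11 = -385.09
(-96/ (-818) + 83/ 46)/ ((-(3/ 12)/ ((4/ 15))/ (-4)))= 231392/ 28221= 8.20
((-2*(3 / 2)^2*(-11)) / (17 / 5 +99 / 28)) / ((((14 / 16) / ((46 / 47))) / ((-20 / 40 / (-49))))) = 182160 / 2236213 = 0.08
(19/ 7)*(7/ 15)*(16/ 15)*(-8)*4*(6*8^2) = -1245184/ 75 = -16602.45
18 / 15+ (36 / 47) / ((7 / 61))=12954 / 1645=7.87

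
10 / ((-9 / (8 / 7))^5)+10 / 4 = 4961527355 / 1984873086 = 2.50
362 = 362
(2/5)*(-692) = -1384/5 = -276.80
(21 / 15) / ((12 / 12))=7 / 5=1.40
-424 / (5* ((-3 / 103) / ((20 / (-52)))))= -43672 / 39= -1119.79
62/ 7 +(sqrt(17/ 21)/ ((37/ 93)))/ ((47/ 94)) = 62 * sqrt(357)/ 259 +62/ 7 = 13.38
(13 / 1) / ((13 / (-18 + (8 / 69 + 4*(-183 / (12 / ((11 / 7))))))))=-54937 / 483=-113.74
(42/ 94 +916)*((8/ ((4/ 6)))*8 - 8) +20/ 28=26533203/ 329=80648.03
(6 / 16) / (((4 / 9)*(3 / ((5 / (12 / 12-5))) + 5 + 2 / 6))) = 405 / 1408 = 0.29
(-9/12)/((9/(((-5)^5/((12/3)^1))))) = 3125/48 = 65.10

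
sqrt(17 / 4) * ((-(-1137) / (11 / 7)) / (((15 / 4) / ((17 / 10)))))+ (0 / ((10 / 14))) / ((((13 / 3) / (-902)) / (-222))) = 45101 * sqrt(17) / 275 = 676.20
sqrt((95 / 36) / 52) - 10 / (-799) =0.24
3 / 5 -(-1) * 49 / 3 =254 / 15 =16.93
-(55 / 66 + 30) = -185 / 6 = -30.83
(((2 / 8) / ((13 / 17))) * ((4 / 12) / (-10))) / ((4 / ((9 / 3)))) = -17 / 2080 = -0.01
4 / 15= 0.27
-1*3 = -3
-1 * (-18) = 18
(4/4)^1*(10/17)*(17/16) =5/8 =0.62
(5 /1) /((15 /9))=3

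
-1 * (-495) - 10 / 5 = 493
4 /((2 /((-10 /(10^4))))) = -1 /500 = -0.00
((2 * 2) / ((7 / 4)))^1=16 / 7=2.29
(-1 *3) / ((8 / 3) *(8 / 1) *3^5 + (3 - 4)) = -3 / 5183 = -0.00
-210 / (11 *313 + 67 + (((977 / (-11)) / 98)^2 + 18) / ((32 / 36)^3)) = -41649090560 / 701449705323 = -0.06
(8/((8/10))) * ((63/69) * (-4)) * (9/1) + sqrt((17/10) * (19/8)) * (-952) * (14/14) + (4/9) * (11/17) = -238 * sqrt(1615)/5- 1155668/3519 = -2241.31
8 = 8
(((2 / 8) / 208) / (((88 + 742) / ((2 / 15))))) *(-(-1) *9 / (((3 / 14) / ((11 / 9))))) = 77 / 7768800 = 0.00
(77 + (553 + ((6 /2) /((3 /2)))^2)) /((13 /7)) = 4438 /13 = 341.38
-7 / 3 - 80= -247 / 3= -82.33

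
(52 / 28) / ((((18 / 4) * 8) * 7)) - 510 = -899627 / 1764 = -509.99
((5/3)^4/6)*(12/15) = 250/243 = 1.03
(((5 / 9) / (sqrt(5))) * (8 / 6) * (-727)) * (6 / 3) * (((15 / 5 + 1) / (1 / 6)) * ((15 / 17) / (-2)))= 116320 * sqrt(5) / 51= 5099.99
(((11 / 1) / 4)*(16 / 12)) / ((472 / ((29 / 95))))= 319 / 134520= 0.00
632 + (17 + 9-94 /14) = 4559 /7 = 651.29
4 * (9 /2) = 18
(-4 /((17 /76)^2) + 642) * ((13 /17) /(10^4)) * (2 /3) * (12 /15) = 0.02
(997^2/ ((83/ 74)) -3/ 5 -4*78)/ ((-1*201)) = -367653601/ 83415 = -4407.52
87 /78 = 29 /26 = 1.12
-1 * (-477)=477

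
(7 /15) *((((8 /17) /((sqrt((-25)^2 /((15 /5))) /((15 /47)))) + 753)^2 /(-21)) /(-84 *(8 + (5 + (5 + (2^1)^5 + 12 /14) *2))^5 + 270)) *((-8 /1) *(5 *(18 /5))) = -19313596656448136 /4913266408495032289875-77139328 *sqrt(3) /1229853919523162025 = -0.00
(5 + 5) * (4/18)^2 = 40/81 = 0.49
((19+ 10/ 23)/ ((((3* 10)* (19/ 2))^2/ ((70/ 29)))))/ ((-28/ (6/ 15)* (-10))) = 0.00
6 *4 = 24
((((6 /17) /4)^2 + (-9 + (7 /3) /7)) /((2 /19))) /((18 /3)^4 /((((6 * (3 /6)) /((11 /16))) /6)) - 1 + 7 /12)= -570551 /12357062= -0.05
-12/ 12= -1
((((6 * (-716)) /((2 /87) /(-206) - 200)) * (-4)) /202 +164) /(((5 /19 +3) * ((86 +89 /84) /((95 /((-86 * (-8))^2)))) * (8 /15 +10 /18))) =5992507502775 /56465579582877728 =0.00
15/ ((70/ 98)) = 21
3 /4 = 0.75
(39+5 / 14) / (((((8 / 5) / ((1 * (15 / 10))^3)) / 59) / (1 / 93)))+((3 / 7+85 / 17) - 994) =-3713665 / 3968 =-935.90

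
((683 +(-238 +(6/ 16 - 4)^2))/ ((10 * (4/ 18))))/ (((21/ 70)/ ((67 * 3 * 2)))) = 17680563/ 64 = 276258.80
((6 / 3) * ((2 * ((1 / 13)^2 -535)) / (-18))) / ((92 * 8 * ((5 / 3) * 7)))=15069 / 1088360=0.01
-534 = -534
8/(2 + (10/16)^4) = 32768/8817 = 3.72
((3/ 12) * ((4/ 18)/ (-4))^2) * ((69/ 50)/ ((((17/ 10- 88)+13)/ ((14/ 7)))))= -23/ 791640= -0.00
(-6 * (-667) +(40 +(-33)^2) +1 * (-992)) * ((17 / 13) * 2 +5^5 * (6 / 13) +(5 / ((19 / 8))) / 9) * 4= 53187540704 / 2223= 23926019.21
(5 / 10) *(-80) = -40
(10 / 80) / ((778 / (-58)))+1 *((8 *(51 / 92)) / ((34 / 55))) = 512813 / 71576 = 7.16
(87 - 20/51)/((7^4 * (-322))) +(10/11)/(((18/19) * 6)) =44561338/278820927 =0.16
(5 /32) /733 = 5 /23456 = 0.00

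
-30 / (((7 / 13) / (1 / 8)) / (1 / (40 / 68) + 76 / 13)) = -2943 / 56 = -52.55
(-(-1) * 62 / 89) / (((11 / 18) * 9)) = 0.13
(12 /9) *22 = 88 /3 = 29.33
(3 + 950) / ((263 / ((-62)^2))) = 3663332 / 263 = 13929.02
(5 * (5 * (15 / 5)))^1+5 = 80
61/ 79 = 0.77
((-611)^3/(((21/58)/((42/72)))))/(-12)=30624420.37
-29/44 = -0.66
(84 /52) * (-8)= -168 /13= -12.92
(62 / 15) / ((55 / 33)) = 62 / 25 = 2.48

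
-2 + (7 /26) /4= -201 /104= -1.93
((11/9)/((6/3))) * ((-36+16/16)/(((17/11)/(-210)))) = 148225/51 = 2906.37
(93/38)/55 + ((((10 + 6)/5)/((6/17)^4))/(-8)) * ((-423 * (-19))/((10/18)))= -15588107017/41800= -372921.22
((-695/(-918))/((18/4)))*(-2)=-1390/4131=-0.34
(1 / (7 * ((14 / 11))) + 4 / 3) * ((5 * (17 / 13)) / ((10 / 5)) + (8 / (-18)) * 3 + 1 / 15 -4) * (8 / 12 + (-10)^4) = -141898745 / 4914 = -28876.42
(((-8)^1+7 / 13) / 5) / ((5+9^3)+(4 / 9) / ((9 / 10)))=-7857 / 3867110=-0.00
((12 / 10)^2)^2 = 2.07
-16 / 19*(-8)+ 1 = 147 / 19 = 7.74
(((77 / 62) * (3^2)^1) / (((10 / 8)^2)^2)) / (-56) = -1584 / 19375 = -0.08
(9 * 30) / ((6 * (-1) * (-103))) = 45 / 103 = 0.44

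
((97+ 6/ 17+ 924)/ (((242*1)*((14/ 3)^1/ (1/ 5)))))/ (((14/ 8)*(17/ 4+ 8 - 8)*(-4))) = -52089/ 8567405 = -0.01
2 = 2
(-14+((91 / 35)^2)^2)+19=31686 / 625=50.70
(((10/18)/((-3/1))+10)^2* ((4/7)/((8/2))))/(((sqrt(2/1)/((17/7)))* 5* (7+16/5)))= 70225* sqrt(2)/214326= 0.46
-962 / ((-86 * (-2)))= -481 / 86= -5.59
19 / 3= 6.33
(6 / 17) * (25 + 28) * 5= 1590 / 17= 93.53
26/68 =13/34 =0.38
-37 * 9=-333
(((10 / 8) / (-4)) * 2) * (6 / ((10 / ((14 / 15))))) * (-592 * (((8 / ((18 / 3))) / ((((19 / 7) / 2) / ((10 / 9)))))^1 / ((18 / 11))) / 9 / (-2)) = -7.68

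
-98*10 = -980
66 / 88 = 3 / 4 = 0.75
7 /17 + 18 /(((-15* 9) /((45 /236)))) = 0.39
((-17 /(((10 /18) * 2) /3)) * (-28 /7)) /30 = 153 /25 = 6.12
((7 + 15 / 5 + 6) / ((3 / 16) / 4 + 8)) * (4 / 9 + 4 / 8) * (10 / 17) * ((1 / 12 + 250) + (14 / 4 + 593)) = 2600704 / 2781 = 935.17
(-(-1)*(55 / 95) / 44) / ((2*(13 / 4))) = 1 / 494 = 0.00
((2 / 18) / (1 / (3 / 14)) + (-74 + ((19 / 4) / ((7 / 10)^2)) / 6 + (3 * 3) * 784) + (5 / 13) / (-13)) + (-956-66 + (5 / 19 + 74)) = 2849034679 / 472017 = 6035.87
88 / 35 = 2.51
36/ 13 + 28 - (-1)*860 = 11580/ 13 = 890.77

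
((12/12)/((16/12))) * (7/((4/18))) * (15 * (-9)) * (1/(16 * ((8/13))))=-331695/1024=-323.92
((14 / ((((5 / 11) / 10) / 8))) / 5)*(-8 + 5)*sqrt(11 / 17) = -7392*sqrt(187) / 85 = -1189.22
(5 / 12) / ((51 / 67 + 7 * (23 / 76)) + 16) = 1273 / 57681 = 0.02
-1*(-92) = 92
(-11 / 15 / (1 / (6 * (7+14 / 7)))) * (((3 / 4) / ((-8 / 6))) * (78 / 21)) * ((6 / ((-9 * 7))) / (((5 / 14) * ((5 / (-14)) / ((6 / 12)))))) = 30.89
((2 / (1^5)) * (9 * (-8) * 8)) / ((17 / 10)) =-11520 / 17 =-677.65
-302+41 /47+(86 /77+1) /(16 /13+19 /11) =-889520 /2961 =-300.41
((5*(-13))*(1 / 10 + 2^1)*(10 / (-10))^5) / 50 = 273 / 100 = 2.73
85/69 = 1.23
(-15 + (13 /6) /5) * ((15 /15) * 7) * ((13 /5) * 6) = -39767 /25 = -1590.68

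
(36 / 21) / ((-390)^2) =1 / 88725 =0.00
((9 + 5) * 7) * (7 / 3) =686 / 3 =228.67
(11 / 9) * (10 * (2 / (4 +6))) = 22 / 9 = 2.44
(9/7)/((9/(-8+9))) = 0.14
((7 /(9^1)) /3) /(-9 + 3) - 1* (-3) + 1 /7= 3515 /1134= 3.10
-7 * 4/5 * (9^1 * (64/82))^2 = -2322432/8405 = -276.32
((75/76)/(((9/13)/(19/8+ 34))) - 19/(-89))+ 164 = 11691645/54112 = 216.06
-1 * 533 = -533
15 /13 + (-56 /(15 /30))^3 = -18264049 /13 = -1404926.85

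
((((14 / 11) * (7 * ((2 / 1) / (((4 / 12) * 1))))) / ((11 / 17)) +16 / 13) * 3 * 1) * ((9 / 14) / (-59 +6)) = -1780434 / 583583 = -3.05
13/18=0.72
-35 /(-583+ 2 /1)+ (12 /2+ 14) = 1665 /83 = 20.06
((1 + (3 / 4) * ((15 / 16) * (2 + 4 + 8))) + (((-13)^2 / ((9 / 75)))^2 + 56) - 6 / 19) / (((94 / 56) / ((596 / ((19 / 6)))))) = 11320246434763 / 50901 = 222397328.83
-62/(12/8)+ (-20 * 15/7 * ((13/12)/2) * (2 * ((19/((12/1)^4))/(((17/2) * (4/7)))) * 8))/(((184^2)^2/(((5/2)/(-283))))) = -2363208651635656549/57174402862153728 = -41.33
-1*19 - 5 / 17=-328 / 17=-19.29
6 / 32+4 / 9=91 / 144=0.63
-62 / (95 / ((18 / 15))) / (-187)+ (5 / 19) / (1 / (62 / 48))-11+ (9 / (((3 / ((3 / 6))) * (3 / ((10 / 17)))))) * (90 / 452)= -2552828411 / 240893400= -10.60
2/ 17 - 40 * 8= -5438/ 17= -319.88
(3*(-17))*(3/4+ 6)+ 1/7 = -9635/28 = -344.11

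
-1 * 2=-2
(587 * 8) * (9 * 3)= 126792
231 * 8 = 1848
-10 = -10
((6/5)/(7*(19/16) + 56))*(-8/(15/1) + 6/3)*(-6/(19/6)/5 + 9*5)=994752/814625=1.22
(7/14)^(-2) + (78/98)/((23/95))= 7.29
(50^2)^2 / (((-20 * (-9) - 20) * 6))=78125 / 12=6510.42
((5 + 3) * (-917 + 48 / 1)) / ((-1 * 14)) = 3476 / 7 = 496.57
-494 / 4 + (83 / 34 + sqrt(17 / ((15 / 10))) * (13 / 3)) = -2058 / 17 + 13 * sqrt(102) / 9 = -106.47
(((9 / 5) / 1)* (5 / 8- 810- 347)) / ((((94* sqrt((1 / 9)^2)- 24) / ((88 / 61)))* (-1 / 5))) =-8242641 / 7442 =-1107.58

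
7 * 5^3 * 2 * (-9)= -15750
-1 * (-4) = 4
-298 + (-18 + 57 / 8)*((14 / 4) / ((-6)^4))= -298.03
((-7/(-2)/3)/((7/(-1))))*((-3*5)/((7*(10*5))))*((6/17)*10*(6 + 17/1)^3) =36501/119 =306.73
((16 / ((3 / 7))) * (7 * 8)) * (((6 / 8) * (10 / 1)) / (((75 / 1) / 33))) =34496 / 5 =6899.20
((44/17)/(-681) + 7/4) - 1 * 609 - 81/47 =-1325424271/2176476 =-608.98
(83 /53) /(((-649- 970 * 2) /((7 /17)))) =-581 /2332689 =-0.00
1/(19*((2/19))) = 1/2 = 0.50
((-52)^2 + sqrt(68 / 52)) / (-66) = -1352 / 33 - sqrt(221) / 858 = -40.99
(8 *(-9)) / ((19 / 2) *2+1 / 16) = -1152 / 305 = -3.78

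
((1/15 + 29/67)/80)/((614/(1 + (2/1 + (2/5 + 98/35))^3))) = 4442951/3085350000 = 0.00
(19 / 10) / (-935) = -19 / 9350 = -0.00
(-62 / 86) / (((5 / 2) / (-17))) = 1054 / 215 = 4.90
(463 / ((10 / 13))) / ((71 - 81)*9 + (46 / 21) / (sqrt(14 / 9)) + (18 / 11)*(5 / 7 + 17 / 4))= -40906634769 / 5561980475 - 234512278*sqrt(14) / 5561980475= -7.51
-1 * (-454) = 454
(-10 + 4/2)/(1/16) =-128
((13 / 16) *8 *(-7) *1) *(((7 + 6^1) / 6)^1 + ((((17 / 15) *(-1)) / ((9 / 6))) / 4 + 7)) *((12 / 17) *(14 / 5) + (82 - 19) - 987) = 160070456 / 425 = 376636.37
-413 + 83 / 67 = -27588 / 67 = -411.76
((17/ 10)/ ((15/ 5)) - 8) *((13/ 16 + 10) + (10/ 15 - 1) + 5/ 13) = -80.75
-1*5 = -5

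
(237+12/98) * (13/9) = 16783/49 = 342.51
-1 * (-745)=745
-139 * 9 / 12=-417 / 4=-104.25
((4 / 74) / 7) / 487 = 2 / 126133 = 0.00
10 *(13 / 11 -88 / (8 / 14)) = -16810 / 11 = -1528.18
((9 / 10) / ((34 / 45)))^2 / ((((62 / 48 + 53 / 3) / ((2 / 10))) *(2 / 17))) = 19683 / 154700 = 0.13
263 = 263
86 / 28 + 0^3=3.07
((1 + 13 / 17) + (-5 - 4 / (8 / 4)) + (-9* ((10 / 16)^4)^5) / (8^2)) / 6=-6567055481457641390921 / 7526271582073497059328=-0.87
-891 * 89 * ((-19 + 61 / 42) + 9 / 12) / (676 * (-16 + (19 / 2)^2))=125579 / 4732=26.54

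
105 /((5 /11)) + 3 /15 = 1156 /5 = 231.20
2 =2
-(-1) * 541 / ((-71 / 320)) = -173120 / 71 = -2438.31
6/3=2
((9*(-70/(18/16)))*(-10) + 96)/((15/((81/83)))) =370.58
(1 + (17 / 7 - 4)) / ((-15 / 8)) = 32 / 105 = 0.30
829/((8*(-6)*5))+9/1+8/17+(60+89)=632467/4080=155.02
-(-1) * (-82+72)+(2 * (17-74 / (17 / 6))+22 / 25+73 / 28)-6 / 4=-312353 / 11900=-26.25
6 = 6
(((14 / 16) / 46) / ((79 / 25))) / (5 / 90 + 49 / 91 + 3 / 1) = 20475 / 12224776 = 0.00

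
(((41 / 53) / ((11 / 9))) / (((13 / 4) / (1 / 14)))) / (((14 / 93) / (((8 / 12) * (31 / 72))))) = 39401 / 1485484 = 0.03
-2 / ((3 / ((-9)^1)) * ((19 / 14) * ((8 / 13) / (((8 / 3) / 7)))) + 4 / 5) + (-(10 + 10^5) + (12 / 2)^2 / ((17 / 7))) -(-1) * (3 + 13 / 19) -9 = -290785411 / 2907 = -100029.38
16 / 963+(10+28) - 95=-54875 / 963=-56.98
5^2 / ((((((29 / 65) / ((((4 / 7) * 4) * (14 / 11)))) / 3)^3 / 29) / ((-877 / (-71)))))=5327130931200000 / 79475341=67028726.95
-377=-377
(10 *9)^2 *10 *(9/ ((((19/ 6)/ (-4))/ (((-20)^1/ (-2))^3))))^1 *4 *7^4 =-168031584000000/ 19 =-8843767578947.37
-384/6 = -64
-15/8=-1.88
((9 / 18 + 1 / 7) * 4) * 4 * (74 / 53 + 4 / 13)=17.53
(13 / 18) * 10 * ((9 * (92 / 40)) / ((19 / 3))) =897 / 38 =23.61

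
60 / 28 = 15 / 7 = 2.14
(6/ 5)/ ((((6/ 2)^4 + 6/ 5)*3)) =2/ 411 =0.00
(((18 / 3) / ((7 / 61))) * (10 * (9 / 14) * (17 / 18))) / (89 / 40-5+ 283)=622200 / 549241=1.13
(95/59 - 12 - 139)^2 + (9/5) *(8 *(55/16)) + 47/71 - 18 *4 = 11020702051/494302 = 22295.48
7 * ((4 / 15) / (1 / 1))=28 / 15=1.87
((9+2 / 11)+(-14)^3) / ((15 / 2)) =-60166 / 165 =-364.64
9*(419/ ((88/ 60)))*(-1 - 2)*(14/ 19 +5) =-18496755/ 418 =-44250.61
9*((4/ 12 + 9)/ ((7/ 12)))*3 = 432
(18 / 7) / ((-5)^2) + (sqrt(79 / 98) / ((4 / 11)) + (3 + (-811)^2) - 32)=11 * sqrt(158) / 56 + 115096118 / 175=657694.57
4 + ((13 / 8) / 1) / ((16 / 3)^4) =2098205 / 524288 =4.00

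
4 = 4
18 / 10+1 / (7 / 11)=118 / 35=3.37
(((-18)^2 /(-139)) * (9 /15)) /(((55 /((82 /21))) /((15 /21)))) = -26568 /374605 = -0.07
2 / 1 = 2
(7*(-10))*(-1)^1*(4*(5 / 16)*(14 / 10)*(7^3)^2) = 28824005 / 2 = 14412002.50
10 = 10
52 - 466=-414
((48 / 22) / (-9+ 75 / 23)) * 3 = -138 / 121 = -1.14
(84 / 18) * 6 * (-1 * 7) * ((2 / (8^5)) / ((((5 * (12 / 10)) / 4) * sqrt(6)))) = -49 * sqrt(6) / 36864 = -0.00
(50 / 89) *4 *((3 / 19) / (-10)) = -60 / 1691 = -0.04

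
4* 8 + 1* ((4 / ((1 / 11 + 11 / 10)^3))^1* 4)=93234912 / 2248091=41.47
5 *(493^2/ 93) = 1215245/ 93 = 13067.15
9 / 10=0.90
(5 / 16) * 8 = 5 / 2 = 2.50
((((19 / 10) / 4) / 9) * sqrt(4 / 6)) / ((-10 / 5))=-19 * sqrt(6) / 2160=-0.02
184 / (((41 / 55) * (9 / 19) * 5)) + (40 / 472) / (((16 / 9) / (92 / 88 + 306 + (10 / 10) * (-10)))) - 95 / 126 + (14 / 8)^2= 2158004489 / 17881248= 120.69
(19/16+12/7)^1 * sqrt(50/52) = 125 * sqrt(26)/224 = 2.85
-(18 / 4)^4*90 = -295245 / 8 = -36905.62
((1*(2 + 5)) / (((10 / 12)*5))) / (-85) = -42 / 2125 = -0.02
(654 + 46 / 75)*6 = 98192 / 25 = 3927.68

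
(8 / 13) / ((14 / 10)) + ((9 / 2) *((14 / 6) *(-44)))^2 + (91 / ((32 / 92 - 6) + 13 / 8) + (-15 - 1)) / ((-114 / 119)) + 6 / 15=315593998598 / 1478295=213485.13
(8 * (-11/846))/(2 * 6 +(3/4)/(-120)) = -7040/811737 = -0.01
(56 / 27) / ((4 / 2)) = 1.04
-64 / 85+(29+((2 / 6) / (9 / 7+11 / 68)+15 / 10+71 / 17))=12001309 / 351390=34.15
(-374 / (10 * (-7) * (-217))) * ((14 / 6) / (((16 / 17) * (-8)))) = 0.01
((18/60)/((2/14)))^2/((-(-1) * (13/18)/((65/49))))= 81/10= 8.10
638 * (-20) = -12760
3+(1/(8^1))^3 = 1537/512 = 3.00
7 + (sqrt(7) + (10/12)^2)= sqrt(7) + 277/36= 10.34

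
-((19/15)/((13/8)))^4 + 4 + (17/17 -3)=2358006434/1445900625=1.63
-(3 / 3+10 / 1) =-11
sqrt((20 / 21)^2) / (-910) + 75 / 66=1.14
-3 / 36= -1 / 12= -0.08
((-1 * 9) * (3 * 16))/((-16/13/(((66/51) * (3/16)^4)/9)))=0.06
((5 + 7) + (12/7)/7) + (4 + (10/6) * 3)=1041/49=21.24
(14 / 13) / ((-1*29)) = -14 / 377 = -0.04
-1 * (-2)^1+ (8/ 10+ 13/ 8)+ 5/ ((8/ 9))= 201/ 20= 10.05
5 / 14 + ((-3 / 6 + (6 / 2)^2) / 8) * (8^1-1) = 873 / 112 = 7.79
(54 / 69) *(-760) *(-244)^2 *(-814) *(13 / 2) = 4309268071680 / 23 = 187359481377.39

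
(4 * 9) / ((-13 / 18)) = -648 / 13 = -49.85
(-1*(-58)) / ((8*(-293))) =-29 / 1172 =-0.02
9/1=9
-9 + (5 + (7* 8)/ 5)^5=3486756276/ 3125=1115762.01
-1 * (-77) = 77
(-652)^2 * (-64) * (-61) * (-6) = -9957636096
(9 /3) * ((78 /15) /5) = 78 /25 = 3.12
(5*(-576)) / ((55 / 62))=-35712 / 11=-3246.55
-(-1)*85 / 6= 85 / 6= 14.17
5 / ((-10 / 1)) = -0.50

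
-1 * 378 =-378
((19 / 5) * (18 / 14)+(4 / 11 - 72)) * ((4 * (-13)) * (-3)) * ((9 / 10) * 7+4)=-206465766 / 1925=-107254.94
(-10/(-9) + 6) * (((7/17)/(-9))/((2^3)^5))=-7/705024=-0.00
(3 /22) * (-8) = -12 /11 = -1.09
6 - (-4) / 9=58 / 9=6.44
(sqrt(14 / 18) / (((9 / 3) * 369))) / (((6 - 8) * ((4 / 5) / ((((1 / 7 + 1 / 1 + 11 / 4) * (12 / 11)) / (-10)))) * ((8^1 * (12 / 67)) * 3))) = 7303 * sqrt(7) / 392781312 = 0.00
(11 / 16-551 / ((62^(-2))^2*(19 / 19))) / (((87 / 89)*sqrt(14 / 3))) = -3855544502.81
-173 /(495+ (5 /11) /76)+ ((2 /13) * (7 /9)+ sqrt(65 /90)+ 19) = sqrt(26) /6+ 908805049 /48417525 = 19.62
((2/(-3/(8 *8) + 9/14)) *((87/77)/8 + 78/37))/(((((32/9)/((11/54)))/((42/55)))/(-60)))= -717738/36223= -19.81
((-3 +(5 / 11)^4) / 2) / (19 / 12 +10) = -259788 / 2035099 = -0.13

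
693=693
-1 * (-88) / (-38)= -44 / 19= -2.32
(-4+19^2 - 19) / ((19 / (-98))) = -33124 / 19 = -1743.37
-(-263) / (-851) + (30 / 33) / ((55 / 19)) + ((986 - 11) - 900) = 75.01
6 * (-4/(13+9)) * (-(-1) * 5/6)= -10/11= -0.91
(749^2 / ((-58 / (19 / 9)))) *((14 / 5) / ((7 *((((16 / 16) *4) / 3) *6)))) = -10659019 / 10440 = -1020.98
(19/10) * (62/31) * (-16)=-304/5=-60.80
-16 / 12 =-4 / 3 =-1.33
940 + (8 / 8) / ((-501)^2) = 235940941 / 251001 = 940.00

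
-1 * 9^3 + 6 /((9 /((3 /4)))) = -728.50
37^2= 1369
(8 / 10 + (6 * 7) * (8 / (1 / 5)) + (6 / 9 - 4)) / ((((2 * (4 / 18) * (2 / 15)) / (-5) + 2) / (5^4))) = 353840625 / 671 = 527333.27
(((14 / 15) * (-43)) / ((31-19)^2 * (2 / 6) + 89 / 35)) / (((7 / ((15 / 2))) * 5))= -0.17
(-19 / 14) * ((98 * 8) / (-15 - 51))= 532 / 33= 16.12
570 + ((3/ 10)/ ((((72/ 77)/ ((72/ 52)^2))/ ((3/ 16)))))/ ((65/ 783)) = 2008547571/ 3515200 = 571.39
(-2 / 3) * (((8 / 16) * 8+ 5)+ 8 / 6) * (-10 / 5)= 124 / 9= 13.78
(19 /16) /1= 19 /16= 1.19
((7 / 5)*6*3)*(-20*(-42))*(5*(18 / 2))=952560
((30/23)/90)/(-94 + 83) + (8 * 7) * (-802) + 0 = -34088209/759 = -44912.00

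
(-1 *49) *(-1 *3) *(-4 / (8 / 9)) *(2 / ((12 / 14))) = -1543.50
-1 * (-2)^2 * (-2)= 8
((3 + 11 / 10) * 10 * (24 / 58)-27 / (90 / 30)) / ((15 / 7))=3.72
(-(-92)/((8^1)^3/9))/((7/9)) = 1863/896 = 2.08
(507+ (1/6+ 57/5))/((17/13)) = 202241/510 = 396.55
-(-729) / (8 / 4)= 364.50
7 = 7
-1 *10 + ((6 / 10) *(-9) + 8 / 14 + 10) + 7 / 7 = -3.83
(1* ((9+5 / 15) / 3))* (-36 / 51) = -112 / 51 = -2.20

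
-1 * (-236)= 236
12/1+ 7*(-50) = -338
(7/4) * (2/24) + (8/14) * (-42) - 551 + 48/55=-1515311/2640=-573.98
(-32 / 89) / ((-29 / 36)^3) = 1492992 / 2170621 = 0.69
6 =6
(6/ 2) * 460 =1380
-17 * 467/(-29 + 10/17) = 134963/483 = 279.43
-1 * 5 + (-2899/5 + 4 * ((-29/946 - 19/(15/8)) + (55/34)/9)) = -45211592/72369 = -624.74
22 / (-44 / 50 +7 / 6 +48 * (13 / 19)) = 62700 / 94417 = 0.66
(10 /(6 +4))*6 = 6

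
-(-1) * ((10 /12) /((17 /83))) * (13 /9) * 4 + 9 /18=22039 /918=24.01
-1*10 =-10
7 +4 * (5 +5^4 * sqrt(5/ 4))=27 +1250 * sqrt(5)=2822.08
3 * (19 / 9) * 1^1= 19 / 3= 6.33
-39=-39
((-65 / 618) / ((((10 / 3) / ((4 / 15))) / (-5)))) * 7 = 91 / 309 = 0.29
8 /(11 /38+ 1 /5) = 1520 /93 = 16.34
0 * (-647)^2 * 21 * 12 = 0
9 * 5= 45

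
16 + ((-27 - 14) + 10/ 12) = -145/ 6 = -24.17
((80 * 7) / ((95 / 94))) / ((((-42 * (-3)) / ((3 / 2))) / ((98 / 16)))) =2303 / 57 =40.40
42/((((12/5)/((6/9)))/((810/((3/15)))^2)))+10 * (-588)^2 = 194819940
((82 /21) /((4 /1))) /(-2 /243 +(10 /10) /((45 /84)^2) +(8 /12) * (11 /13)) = 1079325 /4467176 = 0.24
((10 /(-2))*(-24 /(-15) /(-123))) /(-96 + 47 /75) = -200 /293273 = -0.00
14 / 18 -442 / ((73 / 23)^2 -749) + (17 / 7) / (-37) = 596955239 / 455584626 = 1.31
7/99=0.07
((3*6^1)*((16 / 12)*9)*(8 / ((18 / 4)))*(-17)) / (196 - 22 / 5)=-16320 / 479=-34.07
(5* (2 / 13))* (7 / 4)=35 / 26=1.35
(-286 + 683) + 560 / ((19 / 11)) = 13703 / 19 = 721.21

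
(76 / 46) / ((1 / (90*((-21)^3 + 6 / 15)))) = -31671252 / 23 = -1377010.96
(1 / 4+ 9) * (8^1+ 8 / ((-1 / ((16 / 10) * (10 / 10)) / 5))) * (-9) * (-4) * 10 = -186480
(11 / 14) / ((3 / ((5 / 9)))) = 55 / 378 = 0.15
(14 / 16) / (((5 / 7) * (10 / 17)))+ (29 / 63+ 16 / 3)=198479 / 25200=7.88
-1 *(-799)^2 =-638401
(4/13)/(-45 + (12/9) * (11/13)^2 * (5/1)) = -156/20395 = -0.01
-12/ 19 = -0.63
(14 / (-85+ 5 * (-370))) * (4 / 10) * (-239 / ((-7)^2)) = 956 / 67725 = 0.01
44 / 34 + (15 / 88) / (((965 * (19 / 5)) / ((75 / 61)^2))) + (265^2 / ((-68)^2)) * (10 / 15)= 5943833112751 / 520525912236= 11.42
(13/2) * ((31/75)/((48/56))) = 2821/900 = 3.13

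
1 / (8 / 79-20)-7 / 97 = -18667 / 152484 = -0.12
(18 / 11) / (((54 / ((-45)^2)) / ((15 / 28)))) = 10125 / 308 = 32.87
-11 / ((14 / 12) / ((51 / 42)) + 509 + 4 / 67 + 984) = -0.01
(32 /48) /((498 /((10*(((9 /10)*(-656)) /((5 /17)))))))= -11152 /415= -26.87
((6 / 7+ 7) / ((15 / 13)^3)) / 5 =24167 / 23625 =1.02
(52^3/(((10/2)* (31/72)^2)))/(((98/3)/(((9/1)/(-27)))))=-364455936/235445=-1547.95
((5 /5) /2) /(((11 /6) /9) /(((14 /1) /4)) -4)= -189 /1490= -0.13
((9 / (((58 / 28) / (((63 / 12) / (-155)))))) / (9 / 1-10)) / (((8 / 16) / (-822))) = -1087506 / 4495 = -241.94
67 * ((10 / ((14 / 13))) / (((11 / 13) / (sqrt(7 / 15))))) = 11323 * sqrt(105) / 231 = 502.28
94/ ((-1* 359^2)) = -94/ 128881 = -0.00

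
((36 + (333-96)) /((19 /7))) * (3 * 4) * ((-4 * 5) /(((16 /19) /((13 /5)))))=-74529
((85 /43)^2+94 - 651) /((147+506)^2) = -1022668 /788430241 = -0.00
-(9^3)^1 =-729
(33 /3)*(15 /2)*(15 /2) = 2475 /4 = 618.75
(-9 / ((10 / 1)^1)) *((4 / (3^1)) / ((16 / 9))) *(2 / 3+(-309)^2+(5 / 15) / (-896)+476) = -2321407863 / 35840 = -64771.42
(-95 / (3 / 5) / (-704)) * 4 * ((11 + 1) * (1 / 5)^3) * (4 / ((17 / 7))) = 133 / 935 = 0.14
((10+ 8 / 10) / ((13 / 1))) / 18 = 3 / 65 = 0.05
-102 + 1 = -101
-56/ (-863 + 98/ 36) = 1008/ 15485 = 0.07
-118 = -118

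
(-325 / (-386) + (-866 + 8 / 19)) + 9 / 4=-12650959 / 14668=-862.49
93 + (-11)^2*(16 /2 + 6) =1787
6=6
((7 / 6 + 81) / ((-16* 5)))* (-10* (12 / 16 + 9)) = 6409 / 64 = 100.14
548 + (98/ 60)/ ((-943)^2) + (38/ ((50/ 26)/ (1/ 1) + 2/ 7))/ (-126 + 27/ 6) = 237954567547289/ 434335889070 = 547.86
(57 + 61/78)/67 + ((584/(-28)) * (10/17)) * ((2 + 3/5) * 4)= -78815251/621894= -126.73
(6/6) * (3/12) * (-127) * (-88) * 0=0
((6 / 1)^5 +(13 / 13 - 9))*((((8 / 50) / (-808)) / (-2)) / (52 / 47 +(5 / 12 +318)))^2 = 154435608 / 207054826324200625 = 0.00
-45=-45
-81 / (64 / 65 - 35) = 1755 / 737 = 2.38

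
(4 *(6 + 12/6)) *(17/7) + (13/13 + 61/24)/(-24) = 312749/4032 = 77.57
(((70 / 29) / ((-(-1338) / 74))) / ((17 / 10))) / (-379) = -25900 / 125000643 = -0.00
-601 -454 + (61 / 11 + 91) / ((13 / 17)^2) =-1654327 / 1859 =-889.90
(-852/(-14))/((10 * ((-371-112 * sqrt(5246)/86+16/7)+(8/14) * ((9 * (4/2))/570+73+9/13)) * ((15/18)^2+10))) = -229937889223692/120955468636619155+26197752672 * sqrt(5246)/3455870532474833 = -0.00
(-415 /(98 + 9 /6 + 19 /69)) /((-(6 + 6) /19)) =181355 /27538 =6.59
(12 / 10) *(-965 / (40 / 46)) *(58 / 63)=-128731 / 105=-1226.01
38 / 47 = 0.81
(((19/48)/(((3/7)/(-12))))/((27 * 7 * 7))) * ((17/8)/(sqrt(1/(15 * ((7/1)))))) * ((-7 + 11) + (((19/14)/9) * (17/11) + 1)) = -2342719 * sqrt(105)/25147584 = -0.95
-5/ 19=-0.26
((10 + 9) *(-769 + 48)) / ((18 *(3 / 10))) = -68495 / 27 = -2536.85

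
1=1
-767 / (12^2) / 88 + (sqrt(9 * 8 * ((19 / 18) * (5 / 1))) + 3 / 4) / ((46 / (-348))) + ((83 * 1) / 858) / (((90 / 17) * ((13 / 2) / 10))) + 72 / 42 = -151.47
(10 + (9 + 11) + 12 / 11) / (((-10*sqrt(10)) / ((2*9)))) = -1539*sqrt(10) / 275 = -17.70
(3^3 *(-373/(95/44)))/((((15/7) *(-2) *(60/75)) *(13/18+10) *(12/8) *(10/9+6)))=6979203/586720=11.90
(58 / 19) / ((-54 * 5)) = -29 / 2565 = -0.01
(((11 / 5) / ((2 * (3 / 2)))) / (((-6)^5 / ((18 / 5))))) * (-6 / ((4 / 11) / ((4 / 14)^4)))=121 / 3241350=0.00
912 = 912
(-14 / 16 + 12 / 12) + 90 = 721 / 8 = 90.12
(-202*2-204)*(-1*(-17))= -10336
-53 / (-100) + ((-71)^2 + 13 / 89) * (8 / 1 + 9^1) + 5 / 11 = 8390075787 / 97900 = 85700.47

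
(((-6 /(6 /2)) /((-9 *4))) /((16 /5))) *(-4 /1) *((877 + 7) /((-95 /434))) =47957 /171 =280.45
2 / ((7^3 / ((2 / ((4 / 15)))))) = 15 / 343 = 0.04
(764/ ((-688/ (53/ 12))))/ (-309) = 10123/ 637776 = 0.02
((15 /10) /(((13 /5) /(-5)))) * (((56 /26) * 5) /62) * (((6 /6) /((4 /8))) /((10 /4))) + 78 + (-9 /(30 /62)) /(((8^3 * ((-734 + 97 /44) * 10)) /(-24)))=3490726869303 /44984149600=77.60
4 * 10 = 40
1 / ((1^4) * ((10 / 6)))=3 / 5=0.60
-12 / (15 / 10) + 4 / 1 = -4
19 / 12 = 1.58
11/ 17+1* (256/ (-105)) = -3197/ 1785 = -1.79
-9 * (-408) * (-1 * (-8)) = 29376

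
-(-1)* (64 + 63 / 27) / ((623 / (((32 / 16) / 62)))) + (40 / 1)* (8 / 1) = 18540679 / 57939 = 320.00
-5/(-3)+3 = 14/3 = 4.67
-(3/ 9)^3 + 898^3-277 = 19552063904/ 27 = 724150514.96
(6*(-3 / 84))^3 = -27 / 2744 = -0.01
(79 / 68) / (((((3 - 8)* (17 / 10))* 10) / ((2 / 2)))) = -0.01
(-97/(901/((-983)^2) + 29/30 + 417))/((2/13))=-18277356435/12116324801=-1.51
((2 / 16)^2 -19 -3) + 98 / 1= 4865 / 64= 76.02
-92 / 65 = -1.42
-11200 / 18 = -5600 / 9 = -622.22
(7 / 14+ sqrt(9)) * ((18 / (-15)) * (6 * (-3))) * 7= 2646 / 5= 529.20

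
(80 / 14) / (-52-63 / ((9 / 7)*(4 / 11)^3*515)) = -1318400 / 12453973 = -0.11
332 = 332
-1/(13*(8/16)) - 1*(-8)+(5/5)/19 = 1951/247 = 7.90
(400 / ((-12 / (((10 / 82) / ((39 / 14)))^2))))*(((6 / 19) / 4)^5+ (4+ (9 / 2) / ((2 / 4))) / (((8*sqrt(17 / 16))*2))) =-122500*sqrt(17) / 10030527 - 275625 / 1406864977622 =-0.05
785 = 785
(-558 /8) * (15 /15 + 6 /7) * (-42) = 10881 /2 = 5440.50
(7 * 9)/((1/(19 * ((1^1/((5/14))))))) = 16758/5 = 3351.60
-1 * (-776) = 776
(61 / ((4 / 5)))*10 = 1525 / 2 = 762.50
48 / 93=16 / 31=0.52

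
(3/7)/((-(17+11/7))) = -3/130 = -0.02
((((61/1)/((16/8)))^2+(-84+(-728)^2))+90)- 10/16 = 4247357/8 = 530919.62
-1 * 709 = -709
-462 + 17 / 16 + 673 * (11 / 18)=-7151 / 144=-49.66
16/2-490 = -482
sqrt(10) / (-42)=-sqrt(10) / 42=-0.08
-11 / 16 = -0.69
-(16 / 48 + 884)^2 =-7038409 / 9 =-782045.44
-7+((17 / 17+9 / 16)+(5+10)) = 153 / 16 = 9.56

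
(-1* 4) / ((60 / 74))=-74 / 15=-4.93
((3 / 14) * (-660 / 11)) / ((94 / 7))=-0.96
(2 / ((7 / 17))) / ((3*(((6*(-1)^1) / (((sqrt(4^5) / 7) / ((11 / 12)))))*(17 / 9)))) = -384 / 539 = -0.71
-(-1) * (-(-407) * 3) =1221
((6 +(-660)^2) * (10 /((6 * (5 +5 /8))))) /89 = 1161616 /801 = 1450.21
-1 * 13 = -13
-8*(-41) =328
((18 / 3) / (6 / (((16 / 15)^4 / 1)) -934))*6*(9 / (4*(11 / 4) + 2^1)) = -10616832 / 395894681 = -0.03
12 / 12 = 1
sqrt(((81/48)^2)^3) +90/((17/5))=2177811/69632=31.28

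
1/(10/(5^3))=25/2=12.50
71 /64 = 1.11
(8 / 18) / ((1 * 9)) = 0.05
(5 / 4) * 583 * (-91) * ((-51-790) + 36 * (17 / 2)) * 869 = 123325677475 / 4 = 30831419368.75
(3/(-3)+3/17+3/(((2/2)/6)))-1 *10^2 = -1408/17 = -82.82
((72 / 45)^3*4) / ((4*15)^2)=128 / 28125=0.00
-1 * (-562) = 562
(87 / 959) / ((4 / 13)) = 1131 / 3836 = 0.29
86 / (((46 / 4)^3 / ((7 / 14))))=344 / 12167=0.03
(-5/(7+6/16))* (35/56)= -0.42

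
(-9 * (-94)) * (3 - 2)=846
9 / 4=2.25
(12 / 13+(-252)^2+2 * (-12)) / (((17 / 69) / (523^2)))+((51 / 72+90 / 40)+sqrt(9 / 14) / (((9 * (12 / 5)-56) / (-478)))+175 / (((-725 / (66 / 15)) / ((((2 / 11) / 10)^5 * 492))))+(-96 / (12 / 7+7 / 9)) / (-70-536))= 3585 * sqrt(14) / 1204+39324217225144106408770107511 / 557973156687375000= 70476897965.53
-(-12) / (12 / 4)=4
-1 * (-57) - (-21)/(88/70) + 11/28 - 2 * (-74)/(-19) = 194017/2926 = 66.31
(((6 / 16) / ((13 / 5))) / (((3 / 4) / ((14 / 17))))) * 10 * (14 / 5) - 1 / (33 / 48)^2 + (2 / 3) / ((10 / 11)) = 3.05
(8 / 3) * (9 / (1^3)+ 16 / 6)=31.11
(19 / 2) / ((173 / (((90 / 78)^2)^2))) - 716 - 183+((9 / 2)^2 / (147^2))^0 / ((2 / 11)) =-4414349918 / 4941053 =-893.40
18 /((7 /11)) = 198 /7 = 28.29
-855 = -855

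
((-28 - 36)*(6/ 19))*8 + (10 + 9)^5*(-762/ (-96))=5974777735/ 304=19653874.13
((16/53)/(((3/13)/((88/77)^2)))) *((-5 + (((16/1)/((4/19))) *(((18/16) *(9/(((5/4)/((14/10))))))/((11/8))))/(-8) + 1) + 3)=-290481152/2142525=-135.58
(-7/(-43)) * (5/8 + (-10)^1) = -525/344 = -1.53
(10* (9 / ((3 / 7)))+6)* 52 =11232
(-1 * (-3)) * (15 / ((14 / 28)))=90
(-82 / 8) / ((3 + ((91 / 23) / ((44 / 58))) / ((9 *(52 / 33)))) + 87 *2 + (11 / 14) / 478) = -9465834 / 163799929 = -0.06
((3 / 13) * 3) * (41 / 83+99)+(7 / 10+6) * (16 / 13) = 416098 / 5395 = 77.13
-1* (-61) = 61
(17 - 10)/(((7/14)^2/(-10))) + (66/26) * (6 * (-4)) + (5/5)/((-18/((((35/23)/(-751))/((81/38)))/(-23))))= -1283579853557/3765013083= -340.92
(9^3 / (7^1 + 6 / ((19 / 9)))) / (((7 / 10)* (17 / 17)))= 105.81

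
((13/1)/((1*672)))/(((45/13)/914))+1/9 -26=-314207/15120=-20.78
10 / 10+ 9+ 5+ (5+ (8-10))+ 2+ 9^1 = 29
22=22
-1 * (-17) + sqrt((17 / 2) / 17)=sqrt(2) / 2 + 17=17.71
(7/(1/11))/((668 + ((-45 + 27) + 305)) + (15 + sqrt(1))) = 77/971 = 0.08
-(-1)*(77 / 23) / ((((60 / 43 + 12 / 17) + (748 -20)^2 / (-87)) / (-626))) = 1532751297 / 4453773728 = 0.34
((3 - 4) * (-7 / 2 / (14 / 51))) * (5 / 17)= 15 / 4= 3.75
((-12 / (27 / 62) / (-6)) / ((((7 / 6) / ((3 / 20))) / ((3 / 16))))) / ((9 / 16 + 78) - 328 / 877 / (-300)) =815610 / 578763409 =0.00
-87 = -87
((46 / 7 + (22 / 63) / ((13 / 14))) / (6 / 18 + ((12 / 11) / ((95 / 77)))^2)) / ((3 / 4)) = 8.31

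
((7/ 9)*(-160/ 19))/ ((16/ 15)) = -350/ 57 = -6.14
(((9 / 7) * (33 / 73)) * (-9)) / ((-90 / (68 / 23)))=10098 / 58765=0.17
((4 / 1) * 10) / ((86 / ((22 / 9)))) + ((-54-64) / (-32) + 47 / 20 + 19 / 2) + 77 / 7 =856801 / 30960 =27.67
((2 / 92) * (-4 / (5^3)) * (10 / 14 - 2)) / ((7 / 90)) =324 / 28175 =0.01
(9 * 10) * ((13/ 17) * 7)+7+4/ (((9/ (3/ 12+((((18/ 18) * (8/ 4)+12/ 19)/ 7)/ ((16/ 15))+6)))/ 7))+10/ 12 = 1482974/ 2907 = 510.14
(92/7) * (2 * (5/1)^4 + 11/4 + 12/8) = 115391/7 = 16484.43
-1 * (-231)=231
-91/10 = -9.10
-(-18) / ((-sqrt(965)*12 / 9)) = -27*sqrt(965) / 1930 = -0.43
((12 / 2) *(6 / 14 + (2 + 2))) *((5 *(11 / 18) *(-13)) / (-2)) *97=2150005 / 42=51190.60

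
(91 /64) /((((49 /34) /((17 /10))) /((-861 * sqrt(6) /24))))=-154037 * sqrt(6) /2560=-147.39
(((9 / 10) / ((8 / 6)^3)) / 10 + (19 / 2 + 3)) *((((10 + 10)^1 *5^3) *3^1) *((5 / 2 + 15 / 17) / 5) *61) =8443569675 / 2176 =3880316.95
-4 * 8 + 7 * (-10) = -102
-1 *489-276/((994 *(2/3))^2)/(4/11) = -1932605247/3952144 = -489.00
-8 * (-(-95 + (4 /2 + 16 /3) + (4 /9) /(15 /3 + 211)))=-170420 /243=-701.32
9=9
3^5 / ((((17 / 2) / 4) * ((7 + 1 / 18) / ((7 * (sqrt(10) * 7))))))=1714608 * sqrt(10) / 2159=2511.38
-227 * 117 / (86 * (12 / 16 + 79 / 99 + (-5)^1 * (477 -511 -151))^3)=-824645476512 / 2124015852663851371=-0.00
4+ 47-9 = 42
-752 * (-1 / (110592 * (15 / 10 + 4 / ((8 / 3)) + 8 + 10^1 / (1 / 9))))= 47 / 698112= 0.00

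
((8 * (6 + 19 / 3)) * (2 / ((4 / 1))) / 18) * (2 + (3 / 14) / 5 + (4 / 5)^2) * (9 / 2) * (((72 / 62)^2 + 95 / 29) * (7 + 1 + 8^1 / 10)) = 32836049378 / 24385375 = 1346.55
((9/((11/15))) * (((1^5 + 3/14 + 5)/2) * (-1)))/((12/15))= -58725/1232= -47.67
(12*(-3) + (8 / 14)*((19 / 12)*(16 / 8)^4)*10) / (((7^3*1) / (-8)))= -2.54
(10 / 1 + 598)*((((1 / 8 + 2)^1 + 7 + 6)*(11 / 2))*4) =202312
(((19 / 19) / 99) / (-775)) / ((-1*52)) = 1 / 3989700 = 0.00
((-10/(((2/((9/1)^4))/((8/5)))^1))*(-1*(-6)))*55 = -17321040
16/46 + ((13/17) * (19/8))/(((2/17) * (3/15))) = 28533/368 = 77.54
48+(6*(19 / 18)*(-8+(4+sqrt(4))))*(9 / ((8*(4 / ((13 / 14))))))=10011 / 224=44.69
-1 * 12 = -12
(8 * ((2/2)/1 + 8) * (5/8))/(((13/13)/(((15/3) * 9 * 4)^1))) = 8100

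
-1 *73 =-73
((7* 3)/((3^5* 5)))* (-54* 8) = -112/15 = -7.47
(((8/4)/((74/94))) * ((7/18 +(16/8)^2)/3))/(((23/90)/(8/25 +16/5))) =51.19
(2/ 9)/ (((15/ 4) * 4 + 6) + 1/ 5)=5/ 477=0.01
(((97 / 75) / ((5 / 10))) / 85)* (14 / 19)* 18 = 16296 / 40375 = 0.40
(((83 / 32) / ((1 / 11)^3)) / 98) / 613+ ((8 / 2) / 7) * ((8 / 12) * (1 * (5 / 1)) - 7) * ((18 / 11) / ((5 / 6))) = -38993491 / 9611840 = -4.06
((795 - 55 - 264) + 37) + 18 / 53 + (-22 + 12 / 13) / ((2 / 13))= 376.34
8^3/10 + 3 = 271/5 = 54.20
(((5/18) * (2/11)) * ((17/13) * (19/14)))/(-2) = -1615/36036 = -0.04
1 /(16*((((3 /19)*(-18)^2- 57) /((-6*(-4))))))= -19 /74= -0.26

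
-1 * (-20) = 20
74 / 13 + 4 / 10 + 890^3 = 45822985396 / 65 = 704969006.09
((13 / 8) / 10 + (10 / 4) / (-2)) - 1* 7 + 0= -647 / 80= -8.09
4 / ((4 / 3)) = 3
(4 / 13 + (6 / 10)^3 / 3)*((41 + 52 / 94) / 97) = 1205001 / 7408375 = 0.16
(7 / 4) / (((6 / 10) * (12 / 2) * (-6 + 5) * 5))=-0.10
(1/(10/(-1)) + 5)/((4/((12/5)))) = 147/50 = 2.94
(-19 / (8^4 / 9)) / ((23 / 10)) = -855 / 47104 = -0.02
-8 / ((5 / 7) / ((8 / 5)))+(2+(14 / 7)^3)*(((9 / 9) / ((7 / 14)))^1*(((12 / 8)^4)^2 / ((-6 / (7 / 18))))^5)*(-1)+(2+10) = 1738389160810385537 / 7036874417766400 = 247.04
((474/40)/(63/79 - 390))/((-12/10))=0.03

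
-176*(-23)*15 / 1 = 60720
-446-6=-452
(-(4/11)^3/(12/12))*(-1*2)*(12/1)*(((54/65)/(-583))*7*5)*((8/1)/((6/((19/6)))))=-2451456/10087649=-0.24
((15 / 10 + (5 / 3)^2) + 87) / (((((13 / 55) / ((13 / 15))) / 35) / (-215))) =-135999325 / 54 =-2518506.02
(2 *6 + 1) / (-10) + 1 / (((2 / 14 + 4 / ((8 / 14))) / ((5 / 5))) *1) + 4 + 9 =296 / 25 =11.84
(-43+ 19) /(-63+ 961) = -0.03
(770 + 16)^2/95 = 617796/95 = 6503.12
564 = 564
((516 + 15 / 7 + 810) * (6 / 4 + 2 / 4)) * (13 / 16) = 120861 / 56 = 2158.23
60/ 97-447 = -43299/ 97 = -446.38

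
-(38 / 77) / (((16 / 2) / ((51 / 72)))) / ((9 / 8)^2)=-646 / 18711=-0.03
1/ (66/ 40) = 20/ 33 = 0.61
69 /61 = 1.13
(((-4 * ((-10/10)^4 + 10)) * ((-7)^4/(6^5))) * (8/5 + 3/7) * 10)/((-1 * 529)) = 267883/514188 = 0.52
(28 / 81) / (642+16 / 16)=28 / 52083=0.00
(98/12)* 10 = 245/3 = 81.67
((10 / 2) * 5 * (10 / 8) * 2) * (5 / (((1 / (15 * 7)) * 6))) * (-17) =-371875 / 4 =-92968.75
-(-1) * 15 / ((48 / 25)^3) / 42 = 78125 / 1548288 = 0.05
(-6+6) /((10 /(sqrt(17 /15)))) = 0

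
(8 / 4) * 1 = 2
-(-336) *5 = 1680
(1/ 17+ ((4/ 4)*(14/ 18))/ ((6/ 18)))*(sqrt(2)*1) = 122*sqrt(2)/ 51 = 3.38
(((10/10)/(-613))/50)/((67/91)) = -91/2053550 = -0.00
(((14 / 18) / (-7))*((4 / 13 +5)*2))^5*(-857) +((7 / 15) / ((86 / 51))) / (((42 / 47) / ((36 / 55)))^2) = 803646057333694846 / 410756943972375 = 1956.50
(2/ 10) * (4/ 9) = 4/ 45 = 0.09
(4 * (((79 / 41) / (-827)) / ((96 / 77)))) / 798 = -869 / 92769552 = -0.00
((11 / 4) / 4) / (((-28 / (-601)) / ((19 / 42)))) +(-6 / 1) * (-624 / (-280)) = -629939 / 94080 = -6.70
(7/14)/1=1/2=0.50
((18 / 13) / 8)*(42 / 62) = 0.12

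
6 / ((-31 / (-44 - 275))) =1914 / 31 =61.74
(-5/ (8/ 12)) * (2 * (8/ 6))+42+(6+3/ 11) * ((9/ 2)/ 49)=24337/ 1078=22.58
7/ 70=1/ 10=0.10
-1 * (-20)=20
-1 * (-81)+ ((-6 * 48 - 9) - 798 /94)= -10551 /47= -224.49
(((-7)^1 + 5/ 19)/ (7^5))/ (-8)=16/ 319333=0.00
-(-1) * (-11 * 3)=-33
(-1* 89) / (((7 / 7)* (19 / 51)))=-4539 / 19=-238.89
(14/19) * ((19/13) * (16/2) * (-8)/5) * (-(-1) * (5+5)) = -1792/13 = -137.85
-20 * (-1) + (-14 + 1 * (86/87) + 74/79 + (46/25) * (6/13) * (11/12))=19441619/2233725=8.70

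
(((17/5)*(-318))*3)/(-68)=477/10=47.70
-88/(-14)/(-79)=-44/553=-0.08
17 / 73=0.23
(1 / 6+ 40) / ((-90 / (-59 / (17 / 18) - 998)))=1086187 / 2295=473.28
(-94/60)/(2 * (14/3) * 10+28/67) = -3149/188440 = -0.02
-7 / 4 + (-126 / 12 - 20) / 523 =-1.81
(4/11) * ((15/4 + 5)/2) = 35/22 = 1.59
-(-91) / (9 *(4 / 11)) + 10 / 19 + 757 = 537167 / 684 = 785.33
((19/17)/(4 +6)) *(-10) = -19/17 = -1.12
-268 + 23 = -245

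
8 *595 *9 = 42840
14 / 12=7 / 6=1.17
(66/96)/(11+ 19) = 11/480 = 0.02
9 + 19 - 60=-32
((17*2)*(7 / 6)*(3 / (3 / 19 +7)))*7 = 931 / 8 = 116.38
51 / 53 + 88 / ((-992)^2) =6273991 / 6519424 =0.96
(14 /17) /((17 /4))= 56 /289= 0.19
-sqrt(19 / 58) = -sqrt(1102) / 58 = -0.57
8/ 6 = 4/ 3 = 1.33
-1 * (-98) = 98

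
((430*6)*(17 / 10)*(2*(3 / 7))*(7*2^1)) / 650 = 26316 / 325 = 80.97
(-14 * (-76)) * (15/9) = 5320/3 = 1773.33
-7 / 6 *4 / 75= -0.06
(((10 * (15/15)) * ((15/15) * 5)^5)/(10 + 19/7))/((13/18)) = 3937500/1157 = 3403.20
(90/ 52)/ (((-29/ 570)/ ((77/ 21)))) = -47025/ 377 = -124.73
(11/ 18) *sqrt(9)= 11/ 6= 1.83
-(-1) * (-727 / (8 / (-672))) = 61068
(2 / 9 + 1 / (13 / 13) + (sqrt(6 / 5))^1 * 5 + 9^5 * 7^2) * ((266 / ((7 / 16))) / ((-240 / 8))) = -1583269696 / 27 -304 * sqrt(30) / 15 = -58639729.38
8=8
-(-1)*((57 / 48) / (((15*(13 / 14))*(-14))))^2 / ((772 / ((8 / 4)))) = 361 / 3757478400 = 0.00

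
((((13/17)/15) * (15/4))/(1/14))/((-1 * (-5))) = 91/170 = 0.54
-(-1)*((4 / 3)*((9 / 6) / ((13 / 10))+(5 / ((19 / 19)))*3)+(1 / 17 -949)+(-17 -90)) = -228603 / 221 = -1034.40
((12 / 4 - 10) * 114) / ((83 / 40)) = -31920 / 83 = -384.58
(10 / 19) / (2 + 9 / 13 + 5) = 13 / 190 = 0.07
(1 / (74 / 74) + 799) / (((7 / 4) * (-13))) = -3200 / 91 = -35.16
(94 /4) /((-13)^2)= 47 /338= 0.14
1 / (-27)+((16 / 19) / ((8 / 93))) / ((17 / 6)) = 29809 / 8721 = 3.42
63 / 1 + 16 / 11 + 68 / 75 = 53923 / 825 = 65.36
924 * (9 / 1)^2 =74844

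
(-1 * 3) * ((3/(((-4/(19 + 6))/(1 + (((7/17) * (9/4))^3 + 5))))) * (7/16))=3365206425/20123648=167.23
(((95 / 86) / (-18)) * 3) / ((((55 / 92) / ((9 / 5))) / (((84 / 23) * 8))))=-38304 / 2365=-16.20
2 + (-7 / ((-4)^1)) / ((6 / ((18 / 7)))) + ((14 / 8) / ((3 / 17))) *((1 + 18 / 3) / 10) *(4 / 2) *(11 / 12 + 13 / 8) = 54773 / 1440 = 38.04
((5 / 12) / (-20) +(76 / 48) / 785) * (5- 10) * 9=2127 / 2512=0.85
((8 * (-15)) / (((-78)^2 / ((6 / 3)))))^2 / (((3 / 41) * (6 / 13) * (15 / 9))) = 1640 / 59319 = 0.03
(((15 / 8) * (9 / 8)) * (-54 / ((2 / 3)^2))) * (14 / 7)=-32805 / 64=-512.58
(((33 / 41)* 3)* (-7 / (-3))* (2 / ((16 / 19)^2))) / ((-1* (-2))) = 83391 / 10496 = 7.95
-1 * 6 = -6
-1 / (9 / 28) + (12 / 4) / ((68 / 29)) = -1121 / 612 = -1.83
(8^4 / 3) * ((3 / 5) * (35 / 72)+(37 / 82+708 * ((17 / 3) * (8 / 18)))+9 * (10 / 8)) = 2713163264 / 1107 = 2450915.32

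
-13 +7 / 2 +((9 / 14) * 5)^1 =-44 / 7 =-6.29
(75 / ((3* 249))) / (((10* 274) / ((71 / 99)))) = 355 / 13508748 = 0.00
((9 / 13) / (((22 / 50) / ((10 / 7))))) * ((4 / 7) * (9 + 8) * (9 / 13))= 1377000 / 91091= 15.12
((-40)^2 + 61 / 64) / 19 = 84.26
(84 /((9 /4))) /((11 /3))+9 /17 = 2003 /187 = 10.71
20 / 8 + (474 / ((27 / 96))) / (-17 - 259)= -1493 / 414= -3.61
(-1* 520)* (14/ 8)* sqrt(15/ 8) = -455* sqrt(30)/ 2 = -1246.07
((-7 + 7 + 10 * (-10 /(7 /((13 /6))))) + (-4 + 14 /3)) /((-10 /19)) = 57.54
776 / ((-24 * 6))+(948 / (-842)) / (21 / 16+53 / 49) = -83340137 / 14223906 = -5.86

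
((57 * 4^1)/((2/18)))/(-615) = -684/205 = -3.34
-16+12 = -4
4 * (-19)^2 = 1444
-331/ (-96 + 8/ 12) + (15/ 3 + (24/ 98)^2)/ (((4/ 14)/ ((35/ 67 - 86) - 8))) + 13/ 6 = -32531079145/ 19717698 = -1649.84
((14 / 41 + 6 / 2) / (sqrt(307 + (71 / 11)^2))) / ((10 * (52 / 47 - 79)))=-70829 * sqrt(10547) / 31662304940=-0.00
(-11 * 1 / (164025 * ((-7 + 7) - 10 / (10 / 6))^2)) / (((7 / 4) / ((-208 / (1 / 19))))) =43472 / 10333575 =0.00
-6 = -6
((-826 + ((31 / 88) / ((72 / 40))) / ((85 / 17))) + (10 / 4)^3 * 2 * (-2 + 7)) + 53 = -488435 / 792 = -616.71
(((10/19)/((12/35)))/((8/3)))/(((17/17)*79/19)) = 175/1264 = 0.14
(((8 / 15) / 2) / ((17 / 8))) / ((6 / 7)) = 112 / 765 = 0.15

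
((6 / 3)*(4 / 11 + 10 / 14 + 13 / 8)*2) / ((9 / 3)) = 555 / 154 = 3.60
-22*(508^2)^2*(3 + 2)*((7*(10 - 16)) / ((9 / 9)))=307678269803520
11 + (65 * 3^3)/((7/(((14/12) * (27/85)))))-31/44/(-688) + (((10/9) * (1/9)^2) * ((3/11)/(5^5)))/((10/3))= 13536116343659/130264200000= 103.91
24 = 24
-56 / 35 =-8 / 5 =-1.60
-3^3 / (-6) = 9 / 2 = 4.50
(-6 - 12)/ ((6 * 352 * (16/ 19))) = -57/ 5632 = -0.01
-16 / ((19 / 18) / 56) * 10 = -161280 / 19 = -8488.42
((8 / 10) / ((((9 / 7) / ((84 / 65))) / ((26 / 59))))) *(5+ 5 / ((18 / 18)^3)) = 3136 / 885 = 3.54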